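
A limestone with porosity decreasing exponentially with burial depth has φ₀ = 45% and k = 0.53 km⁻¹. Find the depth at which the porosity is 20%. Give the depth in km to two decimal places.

Invert Athy's law: z = ln(φ₀/φ) / k
z = ln(0.45/0.2) / 0.53 = ln(2.25) / 0.53 = 0.8109 / 0.53 = 1.530 km

1.53 km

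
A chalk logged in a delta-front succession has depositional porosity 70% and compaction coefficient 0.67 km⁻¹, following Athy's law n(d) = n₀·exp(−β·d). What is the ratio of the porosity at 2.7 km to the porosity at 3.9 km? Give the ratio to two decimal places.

n(d₁)/n(d₂) = e^(−β·d₁)/e^(−β·d₂) = e^{β(d₂−d₁)}
= exp(0.67 × 1.2) = exp(0.804) = 2.2345

2.23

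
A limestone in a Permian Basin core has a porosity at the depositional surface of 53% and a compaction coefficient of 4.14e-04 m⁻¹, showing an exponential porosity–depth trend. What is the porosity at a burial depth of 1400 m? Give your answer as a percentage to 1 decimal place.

Working in km (1 km = 1000 m; β in km⁻¹ = β in m⁻¹ × 1000):
phi = phi₀·exp(−β·Z) = 0.53 × exp(−0.414 × 1.4) = 0.53 × exp(−0.5796)
  = 0.53 × 0.5601 = 0.2969

29.7%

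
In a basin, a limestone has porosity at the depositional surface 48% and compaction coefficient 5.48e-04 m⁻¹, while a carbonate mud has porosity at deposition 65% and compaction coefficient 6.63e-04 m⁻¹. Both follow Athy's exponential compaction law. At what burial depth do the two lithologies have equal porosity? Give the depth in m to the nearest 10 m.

Working in km (1 km = 1000 m; β in km⁻¹ = β in m⁻¹ × 1000):
Set phi₀ₐ e^(−βₐz) = phi₀ᵦ e^(−βᵦz) ⇒ ln(phi₀ₐ/phi₀ᵦ) = (βₐ − βᵦ)·z
z = ln(0.48/0.65) / (0.548 − 0.663) = -0.3032 / -0.115 = 2.636 km

2640 m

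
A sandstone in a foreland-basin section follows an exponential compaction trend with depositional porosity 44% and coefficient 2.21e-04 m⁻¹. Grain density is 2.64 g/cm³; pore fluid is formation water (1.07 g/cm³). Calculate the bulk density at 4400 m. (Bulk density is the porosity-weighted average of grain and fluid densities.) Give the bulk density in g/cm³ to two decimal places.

Working in km (1 km = 1000 m; c in km⁻¹ = c in m⁻¹ × 1000):
Porosity at depth: n = 0.44·exp(−0.221×4.4) = 0.44×0.3782 = 0.1664
Bulk density: ρ_b = (1−n)ρ_g + n·ρ_f = 0.8336×2.64 + 0.1664×1.07
       = 2.201 + 0.178 = 2.379 g/cm³

2.38 g/cm³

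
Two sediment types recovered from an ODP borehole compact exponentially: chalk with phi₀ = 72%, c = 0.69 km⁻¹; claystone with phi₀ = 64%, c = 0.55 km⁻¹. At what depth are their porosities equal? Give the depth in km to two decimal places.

Set phi₀ₐ e^(−cₐz) = phi₀ᵦ e^(−cᵦz) ⇒ ln(phi₀ₐ/phi₀ᵦ) = (cₐ − cᵦ)·z
z = ln(0.72/0.64) / (0.69 − 0.55) = 0.1178 / 0.14 = 0.841 km

0.84 km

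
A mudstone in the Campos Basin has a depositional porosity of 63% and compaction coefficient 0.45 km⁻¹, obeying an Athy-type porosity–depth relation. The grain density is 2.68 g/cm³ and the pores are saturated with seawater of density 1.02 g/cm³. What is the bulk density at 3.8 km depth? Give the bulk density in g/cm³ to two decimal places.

2.49 g/cm³

Porosity at depth: φ = 0.63·exp(−0.45×3.8) = 0.63×0.1809 = 0.1139
Bulk density: ρ_b = (1−φ)ρ_g + φ·ρ_f = 0.8861×2.68 + 0.1139×1.02
       = 2.375 + 0.116 = 2.491 g/cm³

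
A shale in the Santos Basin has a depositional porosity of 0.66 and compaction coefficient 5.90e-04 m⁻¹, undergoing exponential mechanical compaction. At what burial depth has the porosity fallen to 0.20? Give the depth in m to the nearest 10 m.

Working in km (1 km = 1000 m; β in km⁻¹ = β in m⁻¹ × 1000):
Invert Athy's law: d = ln(φ₀/φ) / β
d = ln(0.66/0.2) / 0.59 = ln(3.3) / 0.59 = 1.1939 / 0.59 = 2.024 km

2020 m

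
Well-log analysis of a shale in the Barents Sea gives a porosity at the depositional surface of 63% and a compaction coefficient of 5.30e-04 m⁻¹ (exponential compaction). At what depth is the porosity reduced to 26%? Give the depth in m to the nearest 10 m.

Working in km (1 km = 1000 m; k in km⁻¹ = k in m⁻¹ × 1000):
Invert Athy's law: z = ln(n₀/n) / k
z = ln(0.63/0.26) / 0.53 = ln(2.423) / 0.53 = 0.8850 / 0.53 = 1.670 km

1670 m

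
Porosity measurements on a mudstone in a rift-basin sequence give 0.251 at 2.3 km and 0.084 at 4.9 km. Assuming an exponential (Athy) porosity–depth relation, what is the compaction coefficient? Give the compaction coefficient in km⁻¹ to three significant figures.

0.421 km⁻¹

Athy: n(Z) = n₀ e^(−kZ) ⇒ n₁/n₂ = e^{k(Z₂−Z₁)} ⇒ k = ln(n₁/n₂)/(Z₂−Z₁)
k = ln(0.251/0.084) / (4.9 − 2.3) = ln(2.988) / 2.6 = 1.0946 / 2.6 = 0.421 km⁻¹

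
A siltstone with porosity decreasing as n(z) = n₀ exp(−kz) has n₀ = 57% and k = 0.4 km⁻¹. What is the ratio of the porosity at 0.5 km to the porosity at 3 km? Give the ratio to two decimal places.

2.72

n(z₁)/n(z₂) = e^(−k·z₁)/e^(−k·z₂) = e^{k(z₂−z₁)}
= exp(0.4 × 2.5) = exp(1) = 2.7183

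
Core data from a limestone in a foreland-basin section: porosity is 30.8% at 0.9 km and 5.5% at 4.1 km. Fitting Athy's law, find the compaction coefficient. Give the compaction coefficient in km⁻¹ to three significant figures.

0.538 km⁻¹

Athy: phi(Z) = phi₀ e^(−kZ) ⇒ phi₁/phi₂ = e^{k(Z₂−Z₁)} ⇒ k = ln(phi₁/phi₂)/(Z₂−Z₁)
k = ln(0.308/0.055) / (4.1 − 0.9) = ln(5.6) / 3.2 = 1.7228 / 3.2 = 0.5384 km⁻¹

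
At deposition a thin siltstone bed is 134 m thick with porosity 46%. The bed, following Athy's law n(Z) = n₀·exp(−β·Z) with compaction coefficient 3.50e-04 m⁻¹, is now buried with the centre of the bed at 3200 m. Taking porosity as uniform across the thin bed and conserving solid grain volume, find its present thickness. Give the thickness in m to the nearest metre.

Working in km (1 km = 1000 m; β in km⁻¹ = β in m⁻¹ × 1000):
Porosity at 3.2 km: n = 0.46·exp(−0.35×3.2) = 0.1501
Solid-volume conservation: h(1−n) = h₀(1−n₀) ⇒ h = h₀·(1−n₀)/(1−n)
h = 0.134 × (1 − 0.46)/(1 − 0.1501) = 0.134 × 0.6354 = 0.0851 km

85 m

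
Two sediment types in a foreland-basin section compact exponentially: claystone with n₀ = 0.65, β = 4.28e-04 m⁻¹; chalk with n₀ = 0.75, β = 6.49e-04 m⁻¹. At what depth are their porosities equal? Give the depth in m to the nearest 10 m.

650 m

Working in km (1 km = 1000 m; β in km⁻¹ = β in m⁻¹ × 1000):
Set n₀ₐ e^(−βₐd) = n₀ᵦ e^(−βᵦd) ⇒ ln(n₀ₐ/n₀ᵦ) = (βₐ − βᵦ)·d
d = ln(0.65/0.75) / (0.428 − 0.649) = -0.1431 / -0.221 = 0.648 km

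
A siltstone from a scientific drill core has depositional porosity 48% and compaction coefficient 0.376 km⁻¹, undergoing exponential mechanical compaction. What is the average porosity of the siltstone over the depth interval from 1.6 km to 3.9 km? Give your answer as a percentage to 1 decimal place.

17.6%

⟨n⟩ = (1/(d₂−d₁)) ∫ n₀ e^(−βd) dd = n₀·(e^(−β·d₁) − e^(−β·d₂)) / (β·(d₂−d₁))
e^(−0.376×1.6) = 0.5479; e^(−0.376×3.9) = 0.2308
⟨n⟩ = 0.48 × (0.5479 − 0.2308) / (0.376 × 2.3) = 0.48 × 0.3668 = 0.1760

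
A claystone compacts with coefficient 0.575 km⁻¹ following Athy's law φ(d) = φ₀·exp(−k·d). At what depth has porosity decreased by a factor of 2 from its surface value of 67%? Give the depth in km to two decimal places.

1.21 km

φ/φ₀ = 1/2 ⇒ exp(−k·d) = 1/2 ⇒ d = ln(2) / k
d = 0.6931 / 0.575 = 1.205 km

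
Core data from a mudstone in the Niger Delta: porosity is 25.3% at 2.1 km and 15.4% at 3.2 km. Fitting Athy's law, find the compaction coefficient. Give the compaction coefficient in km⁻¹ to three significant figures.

0.451 km⁻¹

Athy: phi(z) = phi₀ e^(−cz) ⇒ phi₁/phi₂ = e^{c(z₂−z₁)} ⇒ c = ln(phi₁/phi₂)/(z₂−z₁)
c = ln(0.253/0.154) / (3.2 − 2.1) = ln(1.643) / 1.1 = 0.4964 / 1.1 = 0.4513 km⁻¹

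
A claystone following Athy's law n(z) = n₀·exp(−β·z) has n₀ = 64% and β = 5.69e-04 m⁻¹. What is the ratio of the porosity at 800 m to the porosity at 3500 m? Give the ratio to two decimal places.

Working in km (1 km = 1000 m; β in km⁻¹ = β in m⁻¹ × 1000):
n(z₁)/n(z₂) = e^(−β·z₁)/e^(−β·z₂) = e^{β(z₂−z₁)}
= exp(0.569 × 2.7) = exp(1.536) = 4.6474

4.65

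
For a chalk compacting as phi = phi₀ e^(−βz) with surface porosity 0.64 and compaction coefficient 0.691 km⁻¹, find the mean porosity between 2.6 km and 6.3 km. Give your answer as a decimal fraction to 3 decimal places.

⟨phi⟩ = (1/(z₂−z₁)) ∫ phi₀ e^(−βz) dz = phi₀·(e^(−β·z₁) − e^(−β·z₂)) / (β·(z₂−z₁))
e^(−0.691×2.6) = 0.1659; e^(−0.691×6.3) = 0.0129
⟨phi⟩ = 0.64 × (0.1659 − 0.0129) / (0.691 × 3.7) = 0.64 × 0.0598 = 0.0383

0.038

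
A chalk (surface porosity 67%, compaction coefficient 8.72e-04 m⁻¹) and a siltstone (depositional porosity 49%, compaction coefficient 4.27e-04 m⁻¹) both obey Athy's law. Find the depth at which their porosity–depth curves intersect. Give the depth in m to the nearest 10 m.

Working in km (1 km = 1000 m; β in km⁻¹ = β in m⁻¹ × 1000):
Set n₀ₐ e^(−βₐZ) = n₀ᵦ e^(−βᵦZ) ⇒ ln(n₀ₐ/n₀ᵦ) = (βₐ − βᵦ)·Z
Z = ln(0.67/0.49) / (0.872 − 0.427) = 0.3129 / 0.445 = 0.703 km

700 m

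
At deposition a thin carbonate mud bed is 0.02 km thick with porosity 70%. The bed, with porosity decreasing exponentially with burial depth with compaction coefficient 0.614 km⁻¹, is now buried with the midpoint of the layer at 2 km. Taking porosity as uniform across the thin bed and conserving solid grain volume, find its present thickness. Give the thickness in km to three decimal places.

Porosity at 2 km: n = 0.7·exp(−0.614×2) = 0.2050
Solid-volume conservation: h(1−n) = h₀(1−n₀) ⇒ h = h₀·(1−n₀)/(1−n)
h = 0.02 × (1 − 0.7)/(1 − 0.2050) = 0.02 × 0.3774 = 0.0075 km

0.008 km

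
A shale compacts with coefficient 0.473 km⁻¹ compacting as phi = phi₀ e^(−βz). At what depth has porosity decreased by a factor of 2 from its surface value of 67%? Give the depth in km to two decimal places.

phi/phi₀ = 1/2 ⇒ exp(−β·z) = 1/2 ⇒ z = ln(2) / β
z = 0.6931 / 0.473 = 1.465 km

1.47 km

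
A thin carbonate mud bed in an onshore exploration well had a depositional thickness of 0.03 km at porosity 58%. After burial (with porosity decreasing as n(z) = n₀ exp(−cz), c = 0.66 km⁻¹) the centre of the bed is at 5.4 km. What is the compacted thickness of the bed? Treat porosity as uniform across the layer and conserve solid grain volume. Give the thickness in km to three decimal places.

0.013 km

Porosity at 5.4 km: n = 0.58·exp(−0.66×5.4) = 0.0164
Solid-volume conservation: h(1−n) = h₀(1−n₀) ⇒ h = h₀·(1−n₀)/(1−n)
h = 0.03 × (1 − 0.58)/(1 − 0.0164) = 0.03 × 0.4270 = 0.0128 km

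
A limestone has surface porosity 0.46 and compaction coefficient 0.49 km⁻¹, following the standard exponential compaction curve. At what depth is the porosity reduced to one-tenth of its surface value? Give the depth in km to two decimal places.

4.70 km

n/n₀ = 1/10 ⇒ exp(−k·d) = 1/10 ⇒ d = ln(10) / k
d = 2.3026 / 0.49 = 4.699 km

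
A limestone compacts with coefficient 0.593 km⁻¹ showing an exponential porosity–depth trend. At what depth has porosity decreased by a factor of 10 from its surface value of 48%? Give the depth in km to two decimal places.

φ/φ₀ = 1/10 ⇒ exp(−k·d) = 1/10 ⇒ d = ln(10) / k
d = 2.3026 / 0.593 = 3.883 km

3.88 km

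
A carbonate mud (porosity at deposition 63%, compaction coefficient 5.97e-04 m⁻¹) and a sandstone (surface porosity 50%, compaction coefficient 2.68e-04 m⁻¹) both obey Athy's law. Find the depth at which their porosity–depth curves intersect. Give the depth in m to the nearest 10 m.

Working in km (1 km = 1000 m; c in km⁻¹ = c in m⁻¹ × 1000):
Set φ₀ₐ e^(−cₐz) = φ₀ᵦ e^(−cᵦz) ⇒ ln(φ₀ₐ/φ₀ᵦ) = (cₐ − cᵦ)·z
z = ln(0.63/0.5) / (0.597 − 0.268) = 0.2311 / 0.329 = 0.702 km

700 m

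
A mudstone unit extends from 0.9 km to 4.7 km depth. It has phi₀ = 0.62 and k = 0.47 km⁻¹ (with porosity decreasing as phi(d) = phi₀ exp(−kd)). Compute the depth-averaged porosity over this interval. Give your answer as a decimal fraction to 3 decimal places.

⟨phi⟩ = (1/(d₂−d₁)) ∫ phi₀ e^(−kd) dd = phi₀·(e^(−k·d₁) − e^(−k·d₂)) / (k·(d₂−d₁))
e^(−0.47×0.9) = 0.6551; e^(−0.47×4.7) = 0.1098
⟨phi⟩ = 0.62 × (0.6551 − 0.1098) / (0.47 × 3.8) = 0.62 × 0.3053 = 0.1893

0.189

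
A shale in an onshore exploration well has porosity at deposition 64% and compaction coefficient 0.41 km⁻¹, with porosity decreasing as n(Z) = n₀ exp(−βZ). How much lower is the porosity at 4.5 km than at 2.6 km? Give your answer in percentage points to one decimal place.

11.9 percentage points

n(2.6) = 0.64·e^(−0.41×2.6) = 0.2204
n(4.5) = 0.64·e^(−0.41×4.5) = 0.1011
Δn = 0.2204 − 0.1011 = 0.1193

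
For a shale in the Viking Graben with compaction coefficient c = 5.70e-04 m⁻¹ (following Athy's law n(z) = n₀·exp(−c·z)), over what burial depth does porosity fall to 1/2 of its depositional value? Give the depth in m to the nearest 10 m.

1220 m

Working in km (1 km = 1000 m; c in km⁻¹ = c in m⁻¹ × 1000):
n/n₀ = 1/2 ⇒ exp(−c·z) = 1/2 ⇒ z = ln(2) / c
z = 0.6931 / 0.57 = 1.216 km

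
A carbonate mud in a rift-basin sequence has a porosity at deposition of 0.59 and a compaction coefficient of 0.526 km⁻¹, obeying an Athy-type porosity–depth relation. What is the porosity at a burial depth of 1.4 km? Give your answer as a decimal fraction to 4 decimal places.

phi = phi₀·exp(−β·z) = 0.59 × exp(−0.526 × 1.4) = 0.59 × exp(−0.7364)
  = 0.59 × 0.4788 = 0.2825

0.2825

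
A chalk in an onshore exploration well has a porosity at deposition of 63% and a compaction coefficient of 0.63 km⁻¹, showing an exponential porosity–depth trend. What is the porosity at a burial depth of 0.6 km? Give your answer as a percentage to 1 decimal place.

φ = φ₀·exp(−c·z) = 0.63 × exp(−0.63 × 0.6) = 0.63 × exp(−0.378)
  = 0.63 × 0.6852 = 0.4317

43.2%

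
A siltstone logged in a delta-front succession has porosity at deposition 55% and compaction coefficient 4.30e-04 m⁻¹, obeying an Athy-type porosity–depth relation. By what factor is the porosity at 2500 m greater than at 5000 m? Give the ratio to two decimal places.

2.93

Working in km (1 km = 1000 m; c in km⁻¹ = c in m⁻¹ × 1000):
phi(Z₁)/phi(Z₂) = e^(−c·Z₁)/e^(−c·Z₂) = e^{c(Z₂−Z₁)}
= exp(0.43 × 2.5) = exp(1.075) = 2.9300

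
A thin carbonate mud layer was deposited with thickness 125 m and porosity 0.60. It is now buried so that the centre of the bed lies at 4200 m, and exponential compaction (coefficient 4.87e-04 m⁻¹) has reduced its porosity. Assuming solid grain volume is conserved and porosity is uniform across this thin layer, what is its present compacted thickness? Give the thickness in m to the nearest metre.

54 m

Working in km (1 km = 1000 m; β in km⁻¹ = β in m⁻¹ × 1000):
Porosity at 4.2 km: n = 0.6·exp(−0.487×4.2) = 0.0776
Solid-volume conservation: h(1−n) = h₀(1−n₀) ⇒ h = h₀·(1−n₀)/(1−n)
h = 0.125 × (1 − 0.6)/(1 − 0.0776) = 0.125 × 0.4336 = 0.0542 km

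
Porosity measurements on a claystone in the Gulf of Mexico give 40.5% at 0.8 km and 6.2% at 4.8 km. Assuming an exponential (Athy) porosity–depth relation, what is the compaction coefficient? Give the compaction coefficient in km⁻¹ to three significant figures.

0.469 km⁻¹

Athy: φ(Z) = φ₀ e^(−βZ) ⇒ φ₁/φ₂ = e^{β(Z₂−Z₁)} ⇒ β = ln(φ₁/φ₂)/(Z₂−Z₁)
β = ln(0.405/0.062) / (4.8 − 0.8) = ln(6.532) / 4 = 1.8768 / 4 = 0.4692 km⁻¹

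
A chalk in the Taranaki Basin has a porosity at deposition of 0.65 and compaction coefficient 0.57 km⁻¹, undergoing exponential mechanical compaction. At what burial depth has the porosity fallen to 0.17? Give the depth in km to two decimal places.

2.35 km

Invert Athy's law: z = ln(phi₀/phi) / k
z = ln(0.65/0.17) / 0.57 = ln(3.824) / 0.57 = 1.3412 / 0.57 = 2.353 km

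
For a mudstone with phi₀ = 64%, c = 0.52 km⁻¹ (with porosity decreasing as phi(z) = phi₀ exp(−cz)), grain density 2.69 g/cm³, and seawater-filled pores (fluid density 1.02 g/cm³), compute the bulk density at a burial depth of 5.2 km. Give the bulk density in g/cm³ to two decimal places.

Porosity at depth: phi = 0.64·exp(−0.52×5.2) = 0.64×0.0669 = 0.0428
Bulk density: ρ_b = (1−phi)ρ_g + phi·ρ_f = 0.9572×2.69 + 0.0428×1.02
       = 2.575 + 0.044 = 2.618 g/cm³

2.62 g/cm³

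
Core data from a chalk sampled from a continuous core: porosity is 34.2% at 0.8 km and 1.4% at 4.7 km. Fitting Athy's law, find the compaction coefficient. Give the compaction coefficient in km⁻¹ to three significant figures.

0.819 km⁻¹

Athy: n(d) = n₀ e^(−kd) ⇒ n₁/n₂ = e^{k(d₂−d₁)} ⇒ k = ln(n₁/n₂)/(d₂−d₁)
k = ln(0.342/0.014) / (4.7 − 0.8) = ln(24.43) / 3.9 = 3.1958 / 3.9 = 0.8194 km⁻¹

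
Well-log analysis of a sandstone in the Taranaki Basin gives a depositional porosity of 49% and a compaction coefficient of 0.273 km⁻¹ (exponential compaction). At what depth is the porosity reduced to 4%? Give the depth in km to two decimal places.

9.18 km

Invert Athy's law: d = ln(phi₀/phi) / c
d = ln(0.49/0.04) / 0.273 = ln(12.25) / 0.273 = 2.5055 / 0.273 = 9.178 km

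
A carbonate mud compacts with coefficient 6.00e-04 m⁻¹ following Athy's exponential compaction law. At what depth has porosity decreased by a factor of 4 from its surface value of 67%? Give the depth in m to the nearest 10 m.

Working in km (1 km = 1000 m; k in km⁻¹ = k in m⁻¹ × 1000):
φ/φ₀ = 1/4 ⇒ exp(−k·z) = 1/4 ⇒ z = ln(4) / k
z = 1.3863 / 0.6 = 2.310 km

2310 m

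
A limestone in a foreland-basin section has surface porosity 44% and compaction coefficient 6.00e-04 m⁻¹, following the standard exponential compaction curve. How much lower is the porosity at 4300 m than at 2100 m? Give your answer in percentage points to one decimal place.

Working in km (1 km = 1000 m; β in km⁻¹ = β in m⁻¹ × 1000):
φ(2.1) = 0.44·e^(−0.6×2.1) = 0.1248
φ(4.3) = 0.44·e^(−0.6×4.3) = 0.0333
Δφ = 0.1248 − 0.0333 = 0.0915

9.1 percentage points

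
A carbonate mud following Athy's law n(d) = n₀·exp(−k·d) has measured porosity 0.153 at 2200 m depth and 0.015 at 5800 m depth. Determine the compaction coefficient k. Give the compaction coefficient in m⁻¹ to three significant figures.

Working in km (1 km = 1000 m; k in km⁻¹ = k in m⁻¹ × 1000):
Athy: n(d) = n₀ e^(−kd) ⇒ n₁/n₂ = e^{k(d₂−d₁)} ⇒ k = ln(n₁/n₂)/(d₂−d₁)
k = ln(0.153/0.015) / (5.8 − 2.2) = ln(10.2) / 3.6 = 2.3224 / 3.6 = 0.6451 km⁻¹

0.000645 m⁻¹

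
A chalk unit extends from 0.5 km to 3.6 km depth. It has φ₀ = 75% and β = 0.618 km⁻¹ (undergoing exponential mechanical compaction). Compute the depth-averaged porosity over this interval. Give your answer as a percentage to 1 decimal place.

24.5%

⟨φ⟩ = (1/(d₂−d₁)) ∫ φ₀ e^(−βd) dd = φ₀·(e^(−β·d₁) − e^(−β·d₂)) / (β·(d₂−d₁))
e^(−0.618×0.5) = 0.7342; e^(−0.618×3.6) = 0.1081
⟨φ⟩ = 0.75 × (0.7342 − 0.1081) / (0.618 × 3.1) = 0.75 × 0.3268 = 0.2451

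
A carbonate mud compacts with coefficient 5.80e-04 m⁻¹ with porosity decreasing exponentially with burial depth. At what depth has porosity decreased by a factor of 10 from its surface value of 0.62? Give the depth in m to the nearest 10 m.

3970 m

Working in km (1 km = 1000 m; β in km⁻¹ = β in m⁻¹ × 1000):
n/n₀ = 1/10 ⇒ exp(−β·Z) = 1/10 ⇒ Z = ln(10) / β
Z = 2.3026 / 0.58 = 3.970 km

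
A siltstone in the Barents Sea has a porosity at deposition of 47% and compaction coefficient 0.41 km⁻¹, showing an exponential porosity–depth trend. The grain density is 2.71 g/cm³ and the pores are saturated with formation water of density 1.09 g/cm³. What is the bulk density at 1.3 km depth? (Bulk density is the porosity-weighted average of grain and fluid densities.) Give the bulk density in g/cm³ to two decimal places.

Porosity at depth: φ = 0.47·exp(−0.41×1.3) = 0.47×0.5868 = 0.2758
Bulk density: ρ_b = (1−φ)ρ_g + φ·ρ_f = 0.7242×2.71 + 0.2758×1.09
       = 1.963 + 0.301 = 2.263 g/cm³

2.26 g/cm³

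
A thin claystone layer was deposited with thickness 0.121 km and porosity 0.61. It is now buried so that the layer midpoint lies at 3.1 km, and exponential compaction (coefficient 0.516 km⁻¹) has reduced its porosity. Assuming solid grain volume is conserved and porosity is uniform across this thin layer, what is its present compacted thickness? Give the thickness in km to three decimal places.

0.054 km

Porosity at 3.1 km: phi = 0.61·exp(−0.516×3.1) = 0.1232
Solid-volume conservation: h(1−phi) = h₀(1−phi₀) ⇒ h = h₀·(1−phi₀)/(1−phi)
h = 0.121 × (1 − 0.61)/(1 − 0.1232) = 0.121 × 0.4448 = 0.0538 km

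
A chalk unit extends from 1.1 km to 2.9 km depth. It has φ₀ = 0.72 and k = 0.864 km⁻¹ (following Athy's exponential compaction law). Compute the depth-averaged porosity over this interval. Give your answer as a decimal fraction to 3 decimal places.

⟨φ⟩ = (1/(d₂−d₁)) ∫ φ₀ e^(−kd) dd = φ₀·(e^(−k·d₁) − e^(−k·d₂)) / (k·(d₂−d₁))
e^(−0.864×1.1) = 0.3866; e^(−0.864×2.9) = 0.0816
⟨φ⟩ = 0.72 × (0.3866 − 0.0816) / (0.864 × 1.8) = 0.72 × 0.1961 = 0.1412

0.141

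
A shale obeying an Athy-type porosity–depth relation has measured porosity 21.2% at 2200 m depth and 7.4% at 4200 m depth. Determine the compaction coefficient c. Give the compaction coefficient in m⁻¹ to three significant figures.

Working in km (1 km = 1000 m; c in km⁻¹ = c in m⁻¹ × 1000):
Athy: φ(Z) = φ₀ e^(−cZ) ⇒ φ₁/φ₂ = e^{c(Z₂−Z₁)} ⇒ c = ln(φ₁/φ₂)/(Z₂−Z₁)
c = ln(0.212/0.074) / (4.2 − 2.2) = ln(2.865) / 2 = 1.0525 / 2 = 0.5263 km⁻¹

0.000526 m⁻¹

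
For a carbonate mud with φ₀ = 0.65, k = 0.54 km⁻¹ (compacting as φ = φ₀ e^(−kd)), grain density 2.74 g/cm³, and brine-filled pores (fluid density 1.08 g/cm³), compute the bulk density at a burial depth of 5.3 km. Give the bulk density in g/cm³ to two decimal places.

2.68 g/cm³

Porosity at depth: φ = 0.65·exp(−0.54×5.3) = 0.65×0.0572 = 0.0372
Bulk density: ρ_b = (1−φ)ρ_g + φ·ρ_f = 0.9628×2.74 + 0.0372×1.08
       = 2.638 + 0.040 = 2.678 g/cm³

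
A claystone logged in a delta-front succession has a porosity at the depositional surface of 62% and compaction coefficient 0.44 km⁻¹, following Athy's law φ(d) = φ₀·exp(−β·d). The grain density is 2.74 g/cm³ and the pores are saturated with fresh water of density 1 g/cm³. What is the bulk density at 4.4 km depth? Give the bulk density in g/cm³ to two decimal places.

2.58 g/cm³

Porosity at depth: φ = 0.62·exp(−0.44×4.4) = 0.62×0.1443 = 0.0895
Bulk density: ρ_b = (1−φ)ρ_g + φ·ρ_f = 0.9105×2.74 + 0.0895×1
       = 2.495 + 0.089 = 2.584 g/cm³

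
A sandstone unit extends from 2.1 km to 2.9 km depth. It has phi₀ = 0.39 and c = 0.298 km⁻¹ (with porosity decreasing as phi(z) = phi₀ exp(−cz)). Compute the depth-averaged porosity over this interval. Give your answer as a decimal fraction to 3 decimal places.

0.186

⟨phi⟩ = (1/(z₂−z₁)) ∫ phi₀ e^(−cz) dz = phi₀·(e^(−c·z₁) − e^(−c·z₂)) / (c·(z₂−z₁))
e^(−0.298×2.1) = 0.5348; e^(−0.298×2.9) = 0.4214
⟨phi⟩ = 0.39 × (0.5348 − 0.4214) / (0.298 × 0.8) = 0.39 × 0.4759 = 0.1856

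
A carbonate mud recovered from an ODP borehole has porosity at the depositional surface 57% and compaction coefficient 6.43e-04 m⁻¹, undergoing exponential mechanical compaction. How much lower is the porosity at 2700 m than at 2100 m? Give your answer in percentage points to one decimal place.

4.7 percentage points

Working in km (1 km = 1000 m; β in km⁻¹ = β in m⁻¹ × 1000):
φ(2.1) = 0.57·e^(−0.643×2.1) = 0.1477
φ(2.7) = 0.57·e^(−0.643×2.7) = 0.1004
Δφ = 0.1477 − 0.1004 = 0.0473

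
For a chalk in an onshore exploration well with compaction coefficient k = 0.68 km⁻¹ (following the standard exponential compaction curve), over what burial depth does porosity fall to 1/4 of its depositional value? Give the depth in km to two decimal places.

phi/phi₀ = 1/4 ⇒ exp(−k·Z) = 1/4 ⇒ Z = ln(4) / k
Z = 1.3863 / 0.68 = 2.039 km

2.04 km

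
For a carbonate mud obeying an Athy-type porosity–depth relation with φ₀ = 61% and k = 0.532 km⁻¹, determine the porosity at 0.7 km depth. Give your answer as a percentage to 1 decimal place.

42.0%

φ = φ₀·exp(−k·d) = 0.61 × exp(−0.532 × 0.7) = 0.61 × exp(−0.3724)
  = 0.61 × 0.6891 = 0.4203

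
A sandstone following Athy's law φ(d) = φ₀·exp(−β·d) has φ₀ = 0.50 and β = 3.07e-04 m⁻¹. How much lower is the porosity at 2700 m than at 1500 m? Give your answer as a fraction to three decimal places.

0.097

Working in km (1 km = 1000 m; β in km⁻¹ = β in m⁻¹ × 1000):
φ(1.5) = 0.5·e^(−0.307×1.5) = 0.3155
φ(2.7) = 0.5·e^(−0.307×2.7) = 0.2183
Δφ = 0.3155 − 0.2183 = 0.0972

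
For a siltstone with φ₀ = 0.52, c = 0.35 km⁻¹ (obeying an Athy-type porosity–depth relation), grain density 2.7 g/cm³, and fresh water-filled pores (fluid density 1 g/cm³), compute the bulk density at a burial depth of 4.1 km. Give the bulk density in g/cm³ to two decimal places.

2.49 g/cm³

Porosity at depth: φ = 0.52·exp(−0.35×4.1) = 0.52×0.2381 = 0.1238
Bulk density: ρ_b = (1−φ)ρ_g + φ·ρ_f = 0.8762×2.7 + 0.1238×1
       = 2.366 + 0.124 = 2.490 g/cm³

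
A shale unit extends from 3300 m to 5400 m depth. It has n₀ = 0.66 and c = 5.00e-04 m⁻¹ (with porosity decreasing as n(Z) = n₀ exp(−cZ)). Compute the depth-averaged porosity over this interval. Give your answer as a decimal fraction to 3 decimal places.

Working in km (1 km = 1000 m; c in km⁻¹ = c in m⁻¹ × 1000):
⟨n⟩ = (1/(Z₂−Z₁)) ∫ n₀ e^(−cZ) dZ = n₀·(e^(−c·Z₁) − e^(−c·Z₂)) / (c·(Z₂−Z₁))
e^(−0.5×3.3) = 0.1920; e^(−0.5×5.4) = 0.0672
⟨n⟩ = 0.66 × (0.1920 − 0.0672) / (0.5 × 2.1) = 0.66 × 0.1189 = 0.0785

0.078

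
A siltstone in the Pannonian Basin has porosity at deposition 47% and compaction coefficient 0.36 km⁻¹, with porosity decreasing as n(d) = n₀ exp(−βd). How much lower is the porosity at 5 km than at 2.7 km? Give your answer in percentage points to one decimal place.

10.0 percentage points

n(2.7) = 0.47·e^(−0.36×2.7) = 0.1778
n(5) = 0.47·e^(−0.36×5) = 0.0777
Δn = 0.1778 − 0.0777 = 0.1001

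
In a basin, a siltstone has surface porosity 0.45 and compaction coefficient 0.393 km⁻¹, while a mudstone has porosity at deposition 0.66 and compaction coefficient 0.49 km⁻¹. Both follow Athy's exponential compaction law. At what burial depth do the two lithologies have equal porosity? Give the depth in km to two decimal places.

Set φ₀ₐ e^(−βₐz) = φ₀ᵦ e^(−βᵦz) ⇒ ln(φ₀ₐ/φ₀ᵦ) = (βₐ − βᵦ)·z
z = ln(0.45/0.66) / (0.393 − 0.49) = -0.3830 / -0.097 = 3.948 km

3.95 km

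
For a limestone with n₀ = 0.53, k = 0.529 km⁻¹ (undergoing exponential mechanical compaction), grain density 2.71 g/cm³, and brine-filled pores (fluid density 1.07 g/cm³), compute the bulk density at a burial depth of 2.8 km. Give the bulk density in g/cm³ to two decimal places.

Porosity at depth: n = 0.53·exp(−0.529×2.8) = 0.53×0.2274 = 0.1205
Bulk density: ρ_b = (1−n)ρ_g + n·ρ_f = 0.8795×2.71 + 0.1205×1.07
       = 2.383 + 0.129 = 2.512 g/cm³

2.51 g/cm³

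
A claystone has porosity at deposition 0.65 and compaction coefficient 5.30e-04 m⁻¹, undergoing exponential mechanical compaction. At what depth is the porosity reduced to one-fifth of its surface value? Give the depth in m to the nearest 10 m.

3040 m

Working in km (1 km = 1000 m; β in km⁻¹ = β in m⁻¹ × 1000):
n/n₀ = 1/5 ⇒ exp(−β·d) = 1/5 ⇒ d = ln(5) / β
d = 1.6094 / 0.53 = 3.037 km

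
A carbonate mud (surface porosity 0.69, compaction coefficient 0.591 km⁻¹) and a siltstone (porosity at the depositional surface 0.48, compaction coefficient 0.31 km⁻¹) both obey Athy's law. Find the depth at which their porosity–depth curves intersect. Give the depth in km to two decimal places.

1.29 km

Set n₀ₐ e^(−cₐz) = n₀ᵦ e^(−cᵦz) ⇒ ln(n₀ₐ/n₀ᵦ) = (cₐ − cᵦ)·z
z = ln(0.69/0.48) / (0.591 − 0.31) = 0.3629 / 0.281 = 1.291 km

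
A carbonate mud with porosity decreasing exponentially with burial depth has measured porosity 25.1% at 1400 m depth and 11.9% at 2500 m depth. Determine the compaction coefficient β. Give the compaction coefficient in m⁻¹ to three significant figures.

0.000678 m⁻¹

Working in km (1 km = 1000 m; β in km⁻¹ = β in m⁻¹ × 1000):
Athy: φ(d) = φ₀ e^(−βd) ⇒ φ₁/φ₂ = e^{β(d₂−d₁)} ⇒ β = ln(φ₁/φ₂)/(d₂−d₁)
β = ln(0.251/0.119) / (2.5 − 1.4) = ln(2.109) / 1.1 = 0.7463 / 1.1 = 0.6785 km⁻¹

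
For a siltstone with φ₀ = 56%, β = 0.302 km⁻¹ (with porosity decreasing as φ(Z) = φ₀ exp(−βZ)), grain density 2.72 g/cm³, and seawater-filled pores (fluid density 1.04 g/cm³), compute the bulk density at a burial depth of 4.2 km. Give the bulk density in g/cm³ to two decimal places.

2.46 g/cm³

Porosity at depth: φ = 0.56·exp(−0.302×4.2) = 0.56×0.2813 = 0.1575
Bulk density: ρ_b = (1−φ)ρ_g + φ·ρ_f = 0.8425×2.72 + 0.1575×1.04
       = 2.292 + 0.164 = 2.455 g/cm³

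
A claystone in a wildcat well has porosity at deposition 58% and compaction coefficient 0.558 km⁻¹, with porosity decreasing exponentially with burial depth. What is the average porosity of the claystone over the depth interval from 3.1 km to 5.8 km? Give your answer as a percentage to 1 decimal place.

5.3%

⟨n⟩ = (1/(d₂−d₁)) ∫ n₀ e^(−kd) dd = n₀·(e^(−k·d₁) − e^(−k·d₂)) / (k·(d₂−d₁))
e^(−0.558×3.1) = 0.1773; e^(−0.558×5.8) = 0.0393
⟨n⟩ = 0.58 × (0.1773 − 0.0393) / (0.558 × 2.7) = 0.58 × 0.0916 = 0.0531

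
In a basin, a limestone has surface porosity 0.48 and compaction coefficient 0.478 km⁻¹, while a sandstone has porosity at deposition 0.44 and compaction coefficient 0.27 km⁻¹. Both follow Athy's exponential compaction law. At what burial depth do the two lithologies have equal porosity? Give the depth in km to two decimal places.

Set φ₀ₐ e^(−cₐd) = φ₀ᵦ e^(−cᵦd) ⇒ ln(φ₀ₐ/φ₀ᵦ) = (cₐ − cᵦ)·d
d = ln(0.48/0.44) / (0.478 − 0.27) = 0.0870 / 0.208 = 0.418 km

0.42 km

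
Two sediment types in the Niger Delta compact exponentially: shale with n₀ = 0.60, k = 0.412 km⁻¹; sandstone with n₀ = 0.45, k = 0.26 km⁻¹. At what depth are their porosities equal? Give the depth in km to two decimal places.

1.89 km

Set n₀ₐ e^(−kₐZ) = n₀ᵦ e^(−kᵦZ) ⇒ ln(n₀ₐ/n₀ᵦ) = (kₐ − kᵦ)·Z
Z = ln(0.6/0.45) / (0.412 − 0.26) = 0.2877 / 0.152 = 1.893 km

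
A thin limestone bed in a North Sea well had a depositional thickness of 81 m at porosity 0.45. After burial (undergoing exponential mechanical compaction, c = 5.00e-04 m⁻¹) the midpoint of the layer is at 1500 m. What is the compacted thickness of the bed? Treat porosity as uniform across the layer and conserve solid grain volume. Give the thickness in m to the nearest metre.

57 m

Working in km (1 km = 1000 m; c in km⁻¹ = c in m⁻¹ × 1000):
Porosity at 1.5 km: φ = 0.45·exp(−0.5×1.5) = 0.2126
Solid-volume conservation: h(1−φ) = h₀(1−φ₀) ⇒ h = h₀·(1−φ₀)/(1−φ)
h = 0.081 × (1 − 0.45)/(1 − 0.2126) = 0.081 × 0.6985 = 0.0566 km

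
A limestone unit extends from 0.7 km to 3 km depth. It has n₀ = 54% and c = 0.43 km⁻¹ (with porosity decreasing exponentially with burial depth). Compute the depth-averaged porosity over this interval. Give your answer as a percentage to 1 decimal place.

25.4%

⟨n⟩ = (1/(d₂−d₁)) ∫ n₀ e^(−cd) dd = n₀·(e^(−c·d₁) − e^(−c·d₂)) / (c·(d₂−d₁))
e^(−0.43×0.7) = 0.7401; e^(−0.43×3) = 0.2753
⟨n⟩ = 0.54 × (0.7401 − 0.2753) / (0.43 × 2.3) = 0.54 × 0.4700 = 0.2538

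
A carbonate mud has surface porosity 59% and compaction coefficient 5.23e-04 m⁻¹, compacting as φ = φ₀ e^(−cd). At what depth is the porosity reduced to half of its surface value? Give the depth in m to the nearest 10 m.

Working in km (1 km = 1000 m; c in km⁻¹ = c in m⁻¹ × 1000):
φ/φ₀ = 1/2 ⇒ exp(−c·d) = 1/2 ⇒ d = ln(2) / c
d = 0.6931 / 0.523 = 1.325 km

1330 m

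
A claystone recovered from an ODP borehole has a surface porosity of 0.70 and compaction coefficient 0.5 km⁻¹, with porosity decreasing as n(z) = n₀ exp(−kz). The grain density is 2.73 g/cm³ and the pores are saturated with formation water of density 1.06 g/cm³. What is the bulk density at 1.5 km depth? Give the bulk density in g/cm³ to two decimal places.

Porosity at depth: n = 0.7·exp(−0.5×1.5) = 0.7×0.4724 = 0.3307
Bulk density: ρ_b = (1−n)ρ_g + n·ρ_f = 0.6693×2.73 + 0.3307×1.06
       = 1.827 + 0.350 = 2.178 g/cm³

2.18 g/cm³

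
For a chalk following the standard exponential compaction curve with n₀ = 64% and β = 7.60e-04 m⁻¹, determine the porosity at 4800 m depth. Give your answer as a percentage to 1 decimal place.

1.7%

Working in km (1 km = 1000 m; β in km⁻¹ = β in m⁻¹ × 1000):
n = n₀·exp(−β·Z) = 0.64 × exp(−0.76 × 4.8) = 0.64 × exp(−3.648)
  = 0.64 × 0.0260 = 0.0167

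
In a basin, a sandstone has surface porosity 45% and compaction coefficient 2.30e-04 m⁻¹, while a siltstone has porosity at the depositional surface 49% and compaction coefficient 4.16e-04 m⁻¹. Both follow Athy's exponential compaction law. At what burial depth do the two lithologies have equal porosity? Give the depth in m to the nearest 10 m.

Working in km (1 km = 1000 m; k in km⁻¹ = k in m⁻¹ × 1000):
Set phi₀ₐ e^(−kₐz) = phi₀ᵦ e^(−kᵦz) ⇒ ln(phi₀ₐ/phi₀ᵦ) = (kₐ − kᵦ)·z
z = ln(0.45/0.49) / (0.23 − 0.416) = -0.0852 / -0.186 = 0.458 km

460 m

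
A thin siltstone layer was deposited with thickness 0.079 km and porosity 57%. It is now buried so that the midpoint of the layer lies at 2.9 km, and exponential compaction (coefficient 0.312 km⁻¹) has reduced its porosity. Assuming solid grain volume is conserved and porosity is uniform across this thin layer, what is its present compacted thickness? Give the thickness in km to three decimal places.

0.044 km

Porosity at 2.9 km: n = 0.57·exp(−0.312×2.9) = 0.2306
Solid-volume conservation: h(1−n) = h₀(1−n₀) ⇒ h = h₀·(1−n₀)/(1−n)
h = 0.079 × (1 − 0.57)/(1 − 0.2306) = 0.079 × 0.5589 = 0.0442 km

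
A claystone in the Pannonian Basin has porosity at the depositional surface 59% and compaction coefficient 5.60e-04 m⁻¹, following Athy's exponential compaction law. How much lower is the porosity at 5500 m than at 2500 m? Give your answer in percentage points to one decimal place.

11.8 percentage points

Working in km (1 km = 1000 m; k in km⁻¹ = k in m⁻¹ × 1000):
n(2.5) = 0.59·e^(−0.56×2.5) = 0.1455
n(5.5) = 0.59·e^(−0.56×5.5) = 0.0271
Δn = 0.1455 − 0.0271 = 0.1184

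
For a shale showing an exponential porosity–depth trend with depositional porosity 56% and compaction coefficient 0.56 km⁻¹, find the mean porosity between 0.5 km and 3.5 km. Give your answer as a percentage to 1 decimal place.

⟨phi⟩ = (1/(z₂−z₁)) ∫ phi₀ e^(−cz) dz = phi₀·(e^(−c·z₁) − e^(−c·z₂)) / (c·(z₂−z₁))
e^(−0.56×0.5) = 0.7558; e^(−0.56×3.5) = 0.1409
⟨phi⟩ = 0.56 × (0.7558 − 0.1409) / (0.56 × 3) = 0.56 × 0.3660 = 0.2050

20.5%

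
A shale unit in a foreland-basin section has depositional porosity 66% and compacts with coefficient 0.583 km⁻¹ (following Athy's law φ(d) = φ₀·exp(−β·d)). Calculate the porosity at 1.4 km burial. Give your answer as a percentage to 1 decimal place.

29.2%

φ = φ₀·exp(−β·d) = 0.66 × exp(−0.583 × 1.4) = 0.66 × exp(−0.8162)
  = 0.66 × 0.4421 = 0.2918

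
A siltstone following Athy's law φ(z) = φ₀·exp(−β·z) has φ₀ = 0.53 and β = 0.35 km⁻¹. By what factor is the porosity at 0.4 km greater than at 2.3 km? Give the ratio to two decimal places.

1.94

φ(z₁)/φ(z₂) = e^(−β·z₁)/e^(−β·z₂) = e^{β(z₂−z₁)}
= exp(0.35 × 1.9) = exp(0.665) = 1.9445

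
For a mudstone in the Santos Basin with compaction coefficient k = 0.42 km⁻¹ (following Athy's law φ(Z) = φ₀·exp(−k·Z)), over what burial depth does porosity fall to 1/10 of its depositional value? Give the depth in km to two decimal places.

φ/φ₀ = 1/10 ⇒ exp(−k·Z) = 1/10 ⇒ Z = ln(10) / k
Z = 2.3026 / 0.42 = 5.482 km

5.48 km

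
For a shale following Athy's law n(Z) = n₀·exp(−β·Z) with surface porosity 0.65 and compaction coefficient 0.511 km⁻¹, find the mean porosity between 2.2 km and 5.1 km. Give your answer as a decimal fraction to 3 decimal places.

⟨n⟩ = (1/(Z₂−Z₁)) ∫ n₀ e^(−βZ) dZ = n₀·(e^(−β·Z₁) − e^(−β·Z₂)) / (β·(Z₂−Z₁))
e^(−0.511×2.2) = 0.3249; e^(−0.511×5.1) = 0.0738
⟨n⟩ = 0.65 × (0.3249 − 0.0738) / (0.511 × 2.9) = 0.65 × 0.1694 = 0.1101

0.110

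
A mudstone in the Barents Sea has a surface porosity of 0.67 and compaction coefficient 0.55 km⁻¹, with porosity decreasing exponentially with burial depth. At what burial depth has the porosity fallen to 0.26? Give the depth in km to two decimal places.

1.72 km

Invert Athy's law: Z = ln(phi₀/phi) / k
Z = ln(0.67/0.26) / 0.55 = ln(2.577) / 0.55 = 0.9466 / 0.55 = 1.721 km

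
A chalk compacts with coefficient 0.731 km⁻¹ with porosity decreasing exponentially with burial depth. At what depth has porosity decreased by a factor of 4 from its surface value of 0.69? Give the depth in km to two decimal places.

1.90 km

phi/phi₀ = 1/4 ⇒ exp(−k·d) = 1/4 ⇒ d = ln(4) / k
d = 1.3863 / 0.731 = 1.896 km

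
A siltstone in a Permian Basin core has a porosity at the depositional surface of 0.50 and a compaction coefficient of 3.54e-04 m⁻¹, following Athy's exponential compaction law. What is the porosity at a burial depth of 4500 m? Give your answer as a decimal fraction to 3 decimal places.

Working in km (1 km = 1000 m; β in km⁻¹ = β in m⁻¹ × 1000):
n = n₀·exp(−β·Z) = 0.5 × exp(−0.354 × 4.5) = 0.5 × exp(−1.593)
  = 0.5 × 0.2033 = 0.1017

0.102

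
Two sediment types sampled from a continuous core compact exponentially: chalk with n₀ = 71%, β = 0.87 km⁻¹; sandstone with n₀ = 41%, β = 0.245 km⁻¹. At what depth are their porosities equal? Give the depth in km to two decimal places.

Set n₀ₐ e^(−βₐd) = n₀ᵦ e^(−βᵦd) ⇒ ln(n₀ₐ/n₀ᵦ) = (βₐ − βᵦ)·d
d = ln(0.71/0.41) / (0.87 − 0.245) = 0.5491 / 0.625 = 0.879 km

0.88 km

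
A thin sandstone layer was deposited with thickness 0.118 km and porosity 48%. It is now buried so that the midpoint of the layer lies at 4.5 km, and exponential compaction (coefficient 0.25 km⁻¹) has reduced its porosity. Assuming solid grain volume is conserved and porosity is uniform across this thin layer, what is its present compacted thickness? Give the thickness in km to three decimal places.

0.073 km

Porosity at 4.5 km: phi = 0.48·exp(−0.25×4.5) = 0.1558
Solid-volume conservation: h(1−phi) = h₀(1−phi₀) ⇒ h = h₀·(1−phi₀)/(1−phi)
h = 0.118 × (1 − 0.48)/(1 − 0.1558) = 0.118 × 0.6160 = 0.0727 km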